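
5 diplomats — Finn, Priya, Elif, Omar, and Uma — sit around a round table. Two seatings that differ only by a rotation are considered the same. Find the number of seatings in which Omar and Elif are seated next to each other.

12

Treat {Omar, Elif} as one unit (2 internal orders) and seat the resulting 4 units around the table: (3)! circular arrangements.
So 2 × (3)! = 2 × 6 = 12.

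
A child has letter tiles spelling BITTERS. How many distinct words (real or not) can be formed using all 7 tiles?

The 7 letters of BITTERS have repeats: T appearing twice.
Dividing 7! = 5040 by 2! = 2 for the repeated letters gives 2520.

2520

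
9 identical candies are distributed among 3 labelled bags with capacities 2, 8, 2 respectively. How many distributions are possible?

8

Ignoring the caps, the number of non-negative solutions to x_1+…+x_3 = 9 is C(11,2) = 55.
Subtract solutions that violate a single cap (substitute x_i' = x_i − (cap_i+1)): x_1 ≥ 3 gives C(8,2) = 28; x_2 ≥ 9 gives C(2,2) = 1; x_3 ≥ 3 gives C(8,2) = 28. Together 57.
Add back pairs where two caps are both exceeded: 0 + 10 + 0 = 10.
By inclusion–exclusion the count is 55 − 57 + 10 = 8.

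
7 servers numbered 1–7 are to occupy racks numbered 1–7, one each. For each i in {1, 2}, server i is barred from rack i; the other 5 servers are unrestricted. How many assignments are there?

3720

Let Aᵢ (for i ∈ {1, 2}) be the placements that put server i in its forbidden rack. Any j of these fix j positions, leaving (7−j)! ways to fill the rest, and there are C(2,j) ways to pick which j.
By inclusion–exclusion, the number of valid placements is Σ_{j=0}^{2} (−1)^j C(2,j)·(7−j)!.
Computing: 5040 − 1440 + 120 = 3720.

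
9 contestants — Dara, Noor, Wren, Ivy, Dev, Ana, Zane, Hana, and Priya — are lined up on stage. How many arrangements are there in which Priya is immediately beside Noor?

80640

Treat {Priya, Noor} as a single unit. There are 8 units to order, and the pair itself can be ordered 2 ways.
So the count is 2·(8)! = 80640.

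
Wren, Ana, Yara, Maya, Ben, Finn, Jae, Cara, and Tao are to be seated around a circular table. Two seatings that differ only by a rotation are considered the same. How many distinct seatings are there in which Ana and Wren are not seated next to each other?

30240

Without the restriction there are (8)! = 40320 seatings.
Seatings with Ana beside Wren: treat them as a block with 2 internal orders, giving 2 × (7)! = 10080.
Subtracting, 40320 − 10080 = 30240.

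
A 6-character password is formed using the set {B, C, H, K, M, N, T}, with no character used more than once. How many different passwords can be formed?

5040

This is a permutation of 6 out of 7: P(7,6) = 7!/1!.
7 × 6 × 5 × 4 × 3 × 2 = 5040.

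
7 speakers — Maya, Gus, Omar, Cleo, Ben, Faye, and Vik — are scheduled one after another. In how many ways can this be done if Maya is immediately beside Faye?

1440

Treat {Maya, Faye} as a single unit. There are 6 units to order, and the pair itself can be ordered 2 ways.
So the count is 2·(6)! = 1440.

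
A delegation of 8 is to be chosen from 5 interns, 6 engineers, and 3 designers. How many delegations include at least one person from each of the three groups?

Total 8-person selections from all 14: C(14,8) = 3003.
Subtract selections that omit an entire group: no interns → C(9,8) = 9; no engineers → C(8,8) = 1; no designers → C(11,8) = 165.
Add back selections omitting two groups (i.e. drawn from a single group): C(5,8) + C(6,8) + C(3,8) = 0.
By inclusion–exclusion: 3003 − 175 + 0 = 2828.

2828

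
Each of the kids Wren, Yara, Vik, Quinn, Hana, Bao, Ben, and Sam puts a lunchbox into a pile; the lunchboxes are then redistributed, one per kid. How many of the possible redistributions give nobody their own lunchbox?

This is the derangement count D_8: permutations of 8 items with no fixed point.
By inclusion–exclusion this is Σ_{j=0}^{8} (−1)^j C(8,j)·(8−j)!.
Computing: 40320 − 40320 + 20160 − 6720 + 1680 − 336 + 56 − 8 + 1 = 14833.

14833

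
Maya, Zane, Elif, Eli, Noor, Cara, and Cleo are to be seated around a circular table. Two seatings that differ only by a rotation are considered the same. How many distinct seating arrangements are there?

720

Seat Maya anywhere (absorbing the rotational symmetry), then permute the other 6: (6)! = 720.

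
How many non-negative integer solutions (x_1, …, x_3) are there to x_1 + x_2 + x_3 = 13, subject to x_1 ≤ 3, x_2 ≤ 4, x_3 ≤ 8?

6

Ignoring the caps, the number of non-negative solutions to x_1+…+x_3 = 13 is C(15,2) = 105.
Subtract solutions that violate a single cap (substitute x_i' = x_i − (cap_i+1)): x_1 ≥ 4 gives C(11,2) = 55; x_2 ≥ 5 gives C(10,2) = 45; x_3 ≥ 9 gives C(6,2) = 15. Together 115.
Add back pairs where two caps are both exceeded: 15 + 1 + 0 = 16.
By inclusion–exclusion the count is 105 − 115 + 16 = 6.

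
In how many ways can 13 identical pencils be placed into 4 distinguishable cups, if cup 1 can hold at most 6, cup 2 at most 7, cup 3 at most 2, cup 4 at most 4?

60

Ignoring the caps, the number of non-negative solutions to x_1+…+x_4 = 13 is C(16,3) = 560.
Subtract solutions that violate a single cap (substitute x_i' = x_i − (cap_i+1)): x_1 ≥ 7 gives C(9,3) = 84; x_2 ≥ 8 gives C(8,3) = 56; x_3 ≥ 3 gives C(13,3) = 286; x_4 ≥ 5 gives C(11,3) = 165. Together 591.
Add back pairs where two caps are both exceeded: 0 + 20 + 4 + 10 + 1 + 56 = 91.
By inclusion–exclusion the count is 560 − 591 + 91 = 60.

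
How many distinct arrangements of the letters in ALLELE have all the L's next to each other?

Treat the 3 copies of L as a single block. The multiset to arrange is then {LLL, A, E, E}, 4 items in all.
That gives (4)!/(2!) = 12 arrangements.

12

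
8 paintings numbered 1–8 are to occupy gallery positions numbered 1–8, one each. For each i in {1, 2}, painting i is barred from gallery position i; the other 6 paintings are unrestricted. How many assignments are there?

30960

Let Aᵢ (for i ∈ {1, 2}) be the placements that put painting i in its forbidden gallery position. Any j of these fix j positions, leaving (8−j)! ways to fill the rest, and there are C(2,j) ways to pick which j.
By inclusion–exclusion, the number of valid placements is Σ_{j=0}^{2} (−1)^j C(2,j)·(8−j)!.
Computing: 40320 − 10080 + 720 = 30960.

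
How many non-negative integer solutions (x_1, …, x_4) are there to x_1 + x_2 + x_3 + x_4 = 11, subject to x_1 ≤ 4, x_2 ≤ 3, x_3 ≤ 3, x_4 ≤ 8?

70

Without the upper bounds there are C(14,3) = 364 ways to split 11 among 4 variables.
Subtract solutions that violate a single cap (substitute x_i' = x_i − (cap_i+1)): x_1 ≥ 5 gives C(9,3) = 84; x_2 ≥ 4 gives C(10,3) = 120; x_3 ≥ 4 gives C(10,3) = 120; x_4 ≥ 9 gives C(5,3) = 10. Together 334.
Add back pairs where two caps are both exceeded: 10 + 10 + 0 + 20 + 0 + 0 = 40.
By inclusion–exclusion the count is 364 − 334 + 40 = 70.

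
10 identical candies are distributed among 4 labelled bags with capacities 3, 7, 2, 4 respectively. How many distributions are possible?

Ignoring the caps, the number of non-negative solutions to x_1+…+x_4 = 10 is C(13,3) = 286.
Subtract solutions that violate a single cap (substitute x_i' = x_i − (cap_i+1)): x_1 ≥ 4 gives C(9,3) = 84; x_2 ≥ 8 gives C(5,3) = 10; x_3 ≥ 3 gives C(10,3) = 120; x_4 ≥ 5 gives C(8,3) = 56. Together 270.
Add back pairs where two caps are both exceeded: 0 + 20 + 4 + 0 + 0 + 10 = 34.
By inclusion–exclusion the count is 286 − 270 + 34 = 50.

50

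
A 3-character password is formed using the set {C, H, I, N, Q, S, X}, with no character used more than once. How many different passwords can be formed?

This is a permutation of 3 out of 7: P(7,3) = 7!/4!.
That product is 7 × 6 × 5 = 210.

210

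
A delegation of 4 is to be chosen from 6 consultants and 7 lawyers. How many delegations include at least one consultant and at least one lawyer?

Total 4-person selections from all 13: C(13,4) = 715.
Selections missing a whole group: no consultants → C(7,4) = 35; no lawyers → C(6,4) = 15.
Both groups omitted at once is impossible, so 715 − 50 = 665.

665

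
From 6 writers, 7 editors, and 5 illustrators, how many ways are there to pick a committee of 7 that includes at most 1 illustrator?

10296

Split by how many illustrators are chosen (0 through 1).
Sum: C(5,0)·C(13,7) + C(5,1)·C(13,6) = 1716 + 8580 = 10296.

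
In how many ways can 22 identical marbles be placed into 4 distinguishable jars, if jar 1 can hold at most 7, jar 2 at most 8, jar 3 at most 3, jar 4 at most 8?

By stars and bars, unrestricted non-negative solutions to x_1+…+x_4 = 22 number C(22+3,3) = 2300.
Subtract solutions that violate a single cap (substitute x_i' = x_i − (cap_i+1)): x_1 ≥ 8 gives C(17,3) = 680; x_2 ≥ 9 gives C(16,3) = 560; x_3 ≥ 4 gives C(21,3) = 1330; x_4 ≥ 9 gives C(16,3) = 560. Together 3130.
Add back pairs where two caps are both exceeded: 56 + 286 + 56 + 220 + 35 + 220 = 873.
Subtract triples: 4 + 0 + 4 + 1 = 9.
By inclusion–exclusion the count is 2300 − 3130 + 873 − 9 = 34.

34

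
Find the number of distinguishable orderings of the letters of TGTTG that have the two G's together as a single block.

Treat the 2 copies of G as a single block. The multiset to arrange is then {GG, T, T, T}, 4 items in all.
That gives (4)!/(3!) = 4 arrangements.

4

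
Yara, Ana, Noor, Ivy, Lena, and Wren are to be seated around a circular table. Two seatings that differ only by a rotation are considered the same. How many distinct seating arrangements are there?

Around a circle, 6 distinct people have 6!/6 = (5)! = 120 rotationally distinct seatings.

120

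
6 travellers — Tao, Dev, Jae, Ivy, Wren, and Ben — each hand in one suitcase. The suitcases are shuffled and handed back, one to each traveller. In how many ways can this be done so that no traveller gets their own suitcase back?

Count assignments avoiding every fixed point. For any j of the 6 travellers fixed to their own suitcase, the other 6−j can be arranged in (6−j)! ways.
By inclusion–exclusion this is Σ_{j=0}^{6} (−1)^j C(6,j)·(6−j)!.
Computing: 720 − 720 + 360 − 120 + 30 − 6 + 1 = 265.

265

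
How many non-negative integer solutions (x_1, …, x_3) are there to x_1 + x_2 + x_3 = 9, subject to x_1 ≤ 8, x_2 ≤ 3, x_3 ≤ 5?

Without the upper bounds there are C(11,2) = 55 ways to split 9 among 3 variables.
Subtract solutions that violate a single cap (substitute x_i' = x_i − (cap_i+1)): x_1 ≥ 9 gives C(2,2) = 1; x_2 ≥ 4 gives C(7,2) = 21; x_3 ≥ 6 gives C(5,2) = 10. Together 32.
No two caps can be exceeded simultaneously, so the pair terms are all 0.
By inclusion–exclusion the count is 55 − 32 + 0 = 23.

23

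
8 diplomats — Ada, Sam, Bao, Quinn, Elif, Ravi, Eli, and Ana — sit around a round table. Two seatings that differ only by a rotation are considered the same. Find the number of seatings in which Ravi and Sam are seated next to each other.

Treat {Ravi, Sam} as one unit (2 internal orders) and seat the resulting 7 units around the table: (6)! circular arrangements.
So 2 × (6)! = 2 × 720 = 1440.

1440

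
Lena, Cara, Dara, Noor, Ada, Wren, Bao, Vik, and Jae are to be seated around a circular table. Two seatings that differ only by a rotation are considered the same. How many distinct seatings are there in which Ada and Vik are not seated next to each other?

All circular seatings of 9 people number (8)! = 40320.
Those with Ada next to Vik: fuse the pair into one unit and seat 8 units around a circle — 2·(7)! = 10080.
Subtracting, 40320 − 10080 = 30240.

30240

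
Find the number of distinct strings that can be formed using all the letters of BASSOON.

1260

Letter multiplicities in BASSOON: A×1, B×1, N×1, O×2, S×2.
The number of distinct arrangements is 7!/(2!·2!) = 5040/4 = 1260.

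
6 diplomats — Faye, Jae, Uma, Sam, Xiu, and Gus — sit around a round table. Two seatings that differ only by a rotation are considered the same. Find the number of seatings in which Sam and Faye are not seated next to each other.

All circular seatings of 6 people number (5)! = 120.
Those with Sam next to Faye: fuse the pair into one unit and seat 5 units around a circle — 2·(4)! = 48.
Subtracting, 120 − 48 = 72.

72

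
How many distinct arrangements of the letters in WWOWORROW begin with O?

420

With the first slot taken by O, it remains to arrange the other 8 letters (WWWORROW).
Those 8 letters have O appearing twice, R appearing twice, and W appearing 4 times, giving (8)!/(4!·2!·2!) = 420.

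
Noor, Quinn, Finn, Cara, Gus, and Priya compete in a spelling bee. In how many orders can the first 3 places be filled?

120

This is an ordered selection of 3 from 6: P(6,3).
That gives 6 × 5 × 4 = 120.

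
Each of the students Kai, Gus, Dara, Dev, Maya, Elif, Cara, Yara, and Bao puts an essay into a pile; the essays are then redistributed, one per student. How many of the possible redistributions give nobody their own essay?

Let Aᵢ be the assignments in which student i gets their own essay. We want the size of the complement of A₁∪…∪A_9.
By inclusion–exclusion this is Σ_{j=0}^{9} (−1)^j C(9,j)·(9−j)!.
Computing: 362880 − 362880 + 181440 − 60480 + 15120 − 3024 + 504 − 72 + 9 − 1 = 133496.

133496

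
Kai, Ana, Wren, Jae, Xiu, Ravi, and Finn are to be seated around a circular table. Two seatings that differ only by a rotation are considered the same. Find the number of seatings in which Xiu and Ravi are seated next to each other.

Treat {Xiu, Ravi} as one unit (2 internal orders) and seat the resulting 6 units around the table: (5)! circular arrangements.
So 2 × (5)! = 2 × 120 = 240.

240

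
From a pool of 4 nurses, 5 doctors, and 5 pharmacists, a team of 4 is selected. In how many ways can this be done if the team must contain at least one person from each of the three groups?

550

Unrestricted: C(14,4) = 1001 ways to pick any 4 of the 14.
Subtract selections that omit an entire group: no nurses → C(10,4) = 210; no doctors → C(9,4) = 126; no pharmacists → C(9,4) = 126.
Add back selections omitting two groups (i.e. drawn from a single group): C(4,4) + C(5,4) + C(5,4) = 11.
By inclusion–exclusion: 1001 − 462 + 11 = 550.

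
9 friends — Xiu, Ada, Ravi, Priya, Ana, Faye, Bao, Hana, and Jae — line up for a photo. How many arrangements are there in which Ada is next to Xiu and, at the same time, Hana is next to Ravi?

Treat {Ada,Xiu} as one block (2 orders) and {Hana,Ravi} as another (2 orders).
That leaves 7 units to arrange: 2 × 2 × 7! = 4 × 5040 = 20160.

20160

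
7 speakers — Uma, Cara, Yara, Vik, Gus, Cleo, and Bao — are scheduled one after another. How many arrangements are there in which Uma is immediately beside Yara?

Place the 5 others and the Uma-Yara pair as 6 objects in a line; the pair has 2 internal arrangements.
So the count is 2·(6)! = 1440.

1440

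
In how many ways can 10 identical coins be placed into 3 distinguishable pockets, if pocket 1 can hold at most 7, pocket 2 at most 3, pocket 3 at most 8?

29

Without the upper bounds there are C(12,2) = 66 ways to split 10 among 3 pockets.
Subtract solutions that violate a single cap (substitute x_i' = x_i − (cap_i+1)): x_1 ≥ 8 gives C(4,2) = 6; x_2 ≥ 4 gives C(8,2) = 28; x_3 ≥ 9 gives C(3,2) = 3. Together 37.
No two caps can be exceeded simultaneously, so the pair terms are all 0.
By inclusion–exclusion the count is 66 − 37 + 0 = 29.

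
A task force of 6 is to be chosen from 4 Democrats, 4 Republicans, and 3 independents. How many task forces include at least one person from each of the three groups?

Unrestricted: C(11,6) = 462 ways to pick any 6 of the 11.
Selections missing a whole group: no Democrats → C(7,6) = 7; no Republicans → C(7,6) = 7; no independents → C(8,6) = 28.
Add back selections omitting two groups (i.e. drawn from a single group): C(4,6) + C(4,6) + C(3,6) = 0.
By inclusion–exclusion: 462 − 42 + 0 = 420.

420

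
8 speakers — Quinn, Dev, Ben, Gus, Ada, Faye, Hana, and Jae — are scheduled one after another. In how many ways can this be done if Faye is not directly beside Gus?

Of the 8! = 40320 arrangements, those with Faye and Gus adjacent number 2 × 7! = 10080 (treat the pair as a block with 2 internal orders).
Complementary counting: 40320 − 10080 = 30240.

30240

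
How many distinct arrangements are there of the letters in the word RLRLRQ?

60

Letter multiplicities in RLRLRQ: L×2, Q×1, R×3.
So there are 6! / (3!·2!) = 60 distinguishable arrangements.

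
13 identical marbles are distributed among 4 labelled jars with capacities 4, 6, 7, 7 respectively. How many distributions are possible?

205

Without the upper bounds there are C(16,3) = 560 ways to split 13 among 4 jars.
Subtract solutions that violate a single cap (substitute x_i' = x_i − (cap_i+1)): x_1 ≥ 5 gives C(11,3) = 165; x_2 ≥ 7 gives C(9,3) = 84; x_3 ≥ 8 gives C(8,3) = 56; x_4 ≥ 8 gives C(8,3) = 56. Together 361.
Add back pairs where two caps are both exceeded: 4 + 1 + 1 + 0 + 0 + 0 = 6.
By inclusion–exclusion the count is 560 − 361 + 6 = 205.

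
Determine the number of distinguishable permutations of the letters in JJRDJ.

20

JJRDJ has 5 letters with J appearing 3 times.
Dividing 5! = 120 by 3! = 6 for the repeated letters gives 20.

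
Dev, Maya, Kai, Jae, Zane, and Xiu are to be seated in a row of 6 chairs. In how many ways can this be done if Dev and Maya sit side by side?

240

Place the 4 others and the Dev-Maya pair as 5 objects in a line; the pair has 2 internal arrangements.
So the count is 2·(5)! = 240.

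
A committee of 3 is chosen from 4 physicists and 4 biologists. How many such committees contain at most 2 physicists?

52

Split by how many physicists are chosen (0 through 2).
Sum: C(4,0)·C(4,3) + C(4,1)·C(4,2) + C(4,2)·C(4,1) = 4 + 24 + 24 = 52.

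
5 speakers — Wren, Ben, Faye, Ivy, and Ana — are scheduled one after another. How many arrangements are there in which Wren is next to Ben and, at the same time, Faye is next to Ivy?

24

Treat {Wren,Ben} as one block (2 orders) and {Faye,Ivy} as another (2 orders).
That leaves 3 units to arrange: 2 × 2 × 3! = 4 × 6 = 24.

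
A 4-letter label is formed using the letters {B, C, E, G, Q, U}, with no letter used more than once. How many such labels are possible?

Choose and order 4 of the 6 symbols: the first letter has 6 options, the next 5, then 4, 3.
That product is 6 × 5 × 4 × 3 = 360.

360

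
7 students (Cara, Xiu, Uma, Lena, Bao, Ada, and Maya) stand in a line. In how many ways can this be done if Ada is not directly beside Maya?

3600

There are 7! = 5040 arrangements in all. If Ada and Maya are adjacent, merging them into one block gives 2·(6)! = 1440 arrangements.
Complementary counting: 5040 − 1440 = 3600.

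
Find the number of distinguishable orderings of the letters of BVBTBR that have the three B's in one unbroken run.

Treat the 3 copies of B as a single block. The multiset to arrange is then {BBB, R, T, V}, 4 items in all.
All 4 items are distinct, so there are (4)! = 24 arrangements.

24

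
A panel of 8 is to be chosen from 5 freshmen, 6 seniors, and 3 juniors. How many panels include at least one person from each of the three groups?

2828

Total 8-person selections from all 14: C(14,8) = 3003.
Selections missing a whole group: no freshmen → C(9,8) = 9; no seniors → C(8,8) = 1; no juniors → C(11,8) = 165.
Add back selections omitting two groups (i.e. drawn from a single group): C(5,8) + C(6,8) + C(3,8) = 0.
By inclusion–exclusion: 3003 − 175 + 0 = 2828.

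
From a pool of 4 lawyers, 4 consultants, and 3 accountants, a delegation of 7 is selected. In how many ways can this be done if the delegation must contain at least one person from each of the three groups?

Unrestricted: C(11,7) = 330 ways to pick any 7 of the 11.
Selections missing a whole group: no lawyers → C(7,7) = 1; no consultants → C(7,7) = 1; no accountants → C(8,7) = 8.
Add back selections omitting two groups (i.e. drawn from a single group): C(4,7) + C(4,7) + C(3,7) = 0.
By inclusion–exclusion: 330 − 10 + 0 = 320.

320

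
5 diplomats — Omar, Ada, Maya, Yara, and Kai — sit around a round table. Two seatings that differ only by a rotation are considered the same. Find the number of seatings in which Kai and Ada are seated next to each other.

Treat {Kai, Ada} as one unit (2 internal orders) and seat the resulting 4 units around the table: (3)! circular arrangements.
So 2 × (3)! = 2 × 6 = 12.

12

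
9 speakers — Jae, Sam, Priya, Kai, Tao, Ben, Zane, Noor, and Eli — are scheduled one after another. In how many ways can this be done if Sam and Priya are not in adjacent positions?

282240

Of the 9! = 362880 arrangements, those with Sam and Priya adjacent number 2 × 8! = 80640 (treat the pair as a block with 2 internal orders).
So 362880 − 80640 = 282240 arrangements keep them apart.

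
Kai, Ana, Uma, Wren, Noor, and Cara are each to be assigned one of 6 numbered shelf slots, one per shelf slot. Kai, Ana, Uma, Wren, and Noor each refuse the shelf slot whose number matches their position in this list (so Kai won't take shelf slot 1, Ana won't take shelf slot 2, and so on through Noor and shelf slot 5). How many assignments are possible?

Let Aᵢ (for 1 ≤ i ≤ 5) be the placements that put person i in their forbidden shelf slot. Any j of these fix j positions, leaving (6−j)! ways to fill the rest, and there are C(5,j) ways to pick which j.
By inclusion–exclusion, the number of valid placements is Σ_{j=0}^{5} (−1)^j C(5,j)·(6−j)!.
Computing: 720 − 600 + 240 − 60 + 10 − 1 = 309.

309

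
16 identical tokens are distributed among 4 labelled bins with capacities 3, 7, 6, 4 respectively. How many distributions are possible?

Without the upper bounds there are C(19,3) = 969 ways to split 16 among 4 bins.
Subtract solutions that violate a single cap (substitute x_i' = x_i − (cap_i+1)): x_1 ≥ 4 gives C(15,3) = 455; x_2 ≥ 8 gives C(11,3) = 165; x_3 ≥ 7 gives C(12,3) = 220; x_4 ≥ 5 gives C(14,3) = 364. Together 1204.
Add back pairs where two caps are both exceeded: 35 + 56 + 120 + 4 + 20 + 35 = 270.
Subtract triples: 0 + 0 + 1 + 0 = 1.
By inclusion–exclusion the count is 969 − 1204 + 270 − 1 = 34.

34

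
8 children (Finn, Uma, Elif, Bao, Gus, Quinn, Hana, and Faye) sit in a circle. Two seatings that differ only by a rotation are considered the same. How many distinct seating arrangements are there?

5040

Seat Finn anywhere (absorbing the rotational symmetry), then permute the other 7: (7)! = 5040.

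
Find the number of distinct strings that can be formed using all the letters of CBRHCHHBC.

Letter multiplicities in CBRHCHHBC: B×2, C×3, H×3, R×1.
So there are 9! / (3!·3!·2!) = 5040 distinguishable arrangements.

5040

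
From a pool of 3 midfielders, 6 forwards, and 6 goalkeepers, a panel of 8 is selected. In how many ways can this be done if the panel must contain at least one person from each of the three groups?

5922

With no constraint there are C(15,8) = 6435 possible selections.
Subtract selections that omit an entire group: no midfielders → C(12,8) = 495; no forwards → C(9,8) = 9; no goalkeepers → C(9,8) = 9.
Add back selections omitting two groups (i.e. drawn from a single group): C(3,8) + C(6,8) + C(6,8) = 0.
By inclusion–exclusion: 6435 − 513 + 0 = 5922.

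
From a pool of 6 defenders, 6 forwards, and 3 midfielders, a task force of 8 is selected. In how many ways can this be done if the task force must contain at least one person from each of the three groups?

With no constraint there are C(15,8) = 6435 possible selections.
Selections missing a whole group: no defenders → C(9,8) = 9; no forwards → C(9,8) = 9; no midfielders → C(12,8) = 495.
Add back selections omitting two groups (i.e. drawn from a single group): C(6,8) + C(6,8) + C(3,8) = 0.
By inclusion–exclusion: 6435 − 513 + 0 = 5922.

5922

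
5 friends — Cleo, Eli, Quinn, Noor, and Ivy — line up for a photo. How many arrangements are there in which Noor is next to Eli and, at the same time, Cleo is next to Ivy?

Treat {Noor,Eli} as one block (2 orders) and {Cleo,Ivy} as another (2 orders).
That leaves 3 units to arrange: 2 × 2 × 3! = 4 × 6 = 24.

24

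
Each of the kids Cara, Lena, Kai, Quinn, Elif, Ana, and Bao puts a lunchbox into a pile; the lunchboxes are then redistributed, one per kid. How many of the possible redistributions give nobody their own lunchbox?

1854

Count assignments avoiding every fixed point. For any j of the 7 kids fixed to their own lunchbox, the other 7−j can be arranged in (7−j)! ways.
By inclusion–exclusion this is Σ_{j=0}^{7} (−1)^j C(7,j)·(7−j)!.
Computing: 5040 − 5040 + 2520 − 840 + 210 − 42 + 7 − 1 = 1854.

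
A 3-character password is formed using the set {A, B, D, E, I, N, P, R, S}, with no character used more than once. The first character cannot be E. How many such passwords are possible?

448

The first character has 9−1 = 8 choices (anything except E).
The remaining 2 characters are filled from the other 8 symbols without repetition: 8 × 7 = 56.
Total: 8 × 56 = 448.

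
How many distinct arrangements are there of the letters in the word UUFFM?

30

Letter multiplicities in UUFFM: F×2, M×1, U×2.
So there are 5! / (2!·2!) = 30 distinguishable arrangements.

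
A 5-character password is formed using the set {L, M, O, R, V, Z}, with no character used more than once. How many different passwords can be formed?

Choose and order 5 of the 6 symbols: the first character has 6 options, the next 5, and so on down to 2.
6 × 5 × 4 × 3 × 2 = 720.

720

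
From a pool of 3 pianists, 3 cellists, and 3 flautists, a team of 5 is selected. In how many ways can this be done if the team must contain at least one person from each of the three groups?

108

With no constraint there are C(9,5) = 126 possible selections.
Selections missing a whole group: no pianists → C(6,5) = 6; no cellists → C(6,5) = 6; no flautists → C(6,5) = 6.
Add back selections omitting two groups (i.e. drawn from a single group): C(3,5) + C(3,5) + C(3,5) = 0.
By inclusion–exclusion: 126 − 18 + 0 = 108.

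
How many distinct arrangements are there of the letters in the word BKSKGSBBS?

The 9 letters of BKSKGSBBS have repeats: B appearing 3 times, K appearing twice, and S appearing 3 times.
Dividing 9! = 362880 by 3!·3!·2! = 72 for the repeated letters gives 5040.

5040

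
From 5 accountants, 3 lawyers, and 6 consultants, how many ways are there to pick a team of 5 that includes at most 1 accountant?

Split by how many accountants are chosen (0 through 1).
Sum: C(5,0)·C(9,5) + C(5,1)·C(9,4) = 126 + 630 = 756.

756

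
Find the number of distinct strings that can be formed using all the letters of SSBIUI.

180

Letter multiplicities in SSBIUI: B×1, I×2, S×2, U×1.
Dividing 6! = 720 by 2!·2! = 4 for the repeated letters gives 180.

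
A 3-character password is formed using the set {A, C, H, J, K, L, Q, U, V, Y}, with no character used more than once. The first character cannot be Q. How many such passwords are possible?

648

The first character has 10−1 = 9 choices (anything except Q).
The remaining 2 characters are filled from the other 9 symbols without repetition: 9 × 8 = 72.
Total: 9 × 72 = 648.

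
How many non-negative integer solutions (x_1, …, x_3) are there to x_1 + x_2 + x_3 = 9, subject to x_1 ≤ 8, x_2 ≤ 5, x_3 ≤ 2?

17

Without the upper bounds there are C(11,2) = 55 ways to split 9 among 3 variables.
Subtract solutions that violate a single cap (substitute x_i' = x_i − (cap_i+1)): x_1 ≥ 9 gives C(2,2) = 1; x_2 ≥ 6 gives C(5,2) = 10; x_3 ≥ 3 gives C(8,2) = 28. Together 39.
Add back pairs where two caps are both exceeded: 0 + 0 + 1 = 1.
By inclusion–exclusion the count is 55 − 39 + 1 = 17.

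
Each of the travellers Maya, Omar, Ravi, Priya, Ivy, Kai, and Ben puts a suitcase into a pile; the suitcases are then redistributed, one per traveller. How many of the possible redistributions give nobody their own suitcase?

1854

Count assignments avoiding every fixed point. For any j of the 7 travellers fixed to their own suitcase, the other 7−j can be arranged in (7−j)! ways.
By inclusion–exclusion this is Σ_{j=0}^{7} (−1)^j C(7,j)·(7−j)!.
Computing: 5040 − 5040 + 2520 − 840 + 210 − 42 + 7 − 1 = 1854.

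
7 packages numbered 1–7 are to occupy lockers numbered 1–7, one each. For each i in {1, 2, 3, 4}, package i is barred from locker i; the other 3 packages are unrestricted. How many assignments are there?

Let Aᵢ (for 1 ≤ i ≤ 4) be the placements that put package i in its forbidden locker. Any j of these fix j positions, leaving (7−j)! ways to fill the rest, and there are C(4,j) ways to pick which j.
By inclusion–exclusion, the number of valid placements is Σ_{j=0}^{4} (−1)^j C(4,j)·(7−j)!.
Computing: 5040 − 2880 + 720 − 96 + 6 = 2790.

2790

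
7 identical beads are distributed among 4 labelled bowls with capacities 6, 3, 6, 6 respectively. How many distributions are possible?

By stars and bars, unrestricted non-negative solutions to x_1+…+x_4 = 7 number C(7+3,3) = 120.
Subtract solutions that violate a single cap (substitute x_i' = x_i − (cap_i+1)): x_1 ≥ 7 gives C(3,3) = 1; x_2 ≥ 4 gives C(6,3) = 20; x_3 ≥ 7 gives C(3,3) = 1; x_4 ≥ 7 gives C(3,3) = 1. Together 23.
No two caps can be exceeded simultaneously, so the pair terms are all 0.
By inclusion–exclusion the count is 120 − 23 + 0 = 97.

97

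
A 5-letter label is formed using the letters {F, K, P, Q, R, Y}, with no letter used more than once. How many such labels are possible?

This is a permutation of 5 out of 6: P(6,5) = 6!/1!.
That product is 6 × 5 × 4 × 3 × 2 = 720.

720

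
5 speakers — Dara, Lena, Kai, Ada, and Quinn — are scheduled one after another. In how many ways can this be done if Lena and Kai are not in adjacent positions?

72

There are 5! = 120 arrangements in all. If Lena and Kai are adjacent, merging them into one block gives 2·(4)! = 48 arrangements.
Complementary counting: 120 − 48 = 72.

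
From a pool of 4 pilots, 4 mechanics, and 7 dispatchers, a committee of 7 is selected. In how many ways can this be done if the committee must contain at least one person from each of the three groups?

5768

Total 7-person selections from all 15: C(15,7) = 6435.
Subtract selections that omit an entire group: no pilots → C(11,7) = 330; no mechanics → C(11,7) = 330; no dispatchers → C(8,7) = 8.
Add back selections omitting two groups (i.e. drawn from a single group): C(4,7) + C(4,7) + C(7,7) = 1.
By inclusion–exclusion: 6435 − 668 + 1 = 5768.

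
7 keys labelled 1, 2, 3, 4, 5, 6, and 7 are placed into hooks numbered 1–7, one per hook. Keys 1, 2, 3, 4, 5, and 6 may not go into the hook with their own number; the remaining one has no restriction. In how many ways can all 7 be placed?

Let Aᵢ (for 1 ≤ i ≤ 6) be the placements that put key i in its forbidden hook. Any j of these fix j positions, leaving (7−j)! ways to fill the rest, and there are C(6,j) ways to pick which j.
By inclusion–exclusion, the number of valid placements is Σ_{j=0}^{6} (−1)^j C(6,j)·(7−j)!.
Computing: 5040 − 4320 + 1800 − 480 + 90 − 12 + 1 = 2119.

2119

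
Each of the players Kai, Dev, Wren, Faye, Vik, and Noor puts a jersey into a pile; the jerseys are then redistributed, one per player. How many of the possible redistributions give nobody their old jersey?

Let Aᵢ be the assignments in which player i gets their old jersey. We want the size of the complement of A₁∪…∪A_6.
By inclusion–exclusion this is Σ_{j=0}^{6} (−1)^j C(6,j)·(6−j)!.
Computing: 720 − 720 + 360 − 120 + 30 − 6 + 1 = 265.

265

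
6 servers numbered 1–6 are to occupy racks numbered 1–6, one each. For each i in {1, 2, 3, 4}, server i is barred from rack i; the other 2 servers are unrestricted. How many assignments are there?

Let Aᵢ (for 1 ≤ i ≤ 4) be the placements that put server i in its forbidden rack. Any j of these fix j positions, leaving (6−j)! ways to fill the rest, and there are C(4,j) ways to pick which j.
By inclusion–exclusion, the number of valid placements is Σ_{j=0}^{4} (−1)^j C(4,j)·(6−j)!.
Computing: 720 − 480 + 144 − 24 + 2 = 362.

362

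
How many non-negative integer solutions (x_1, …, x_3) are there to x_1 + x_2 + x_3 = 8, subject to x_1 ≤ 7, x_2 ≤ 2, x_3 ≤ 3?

Ignoring the caps, the number of non-negative solutions to x_1+…+x_3 = 8 is C(10,2) = 45.
Subtract solutions that violate a single cap (substitute x_i' = x_i − (cap_i+1)): x_1 ≥ 8 gives C(2,2) = 1; x_2 ≥ 3 gives C(7,2) = 21; x_3 ≥ 4 gives C(6,2) = 15. Together 37.
Add back pairs where two caps are both exceeded: 0 + 0 + 3 = 3.
By inclusion–exclusion the count is 45 − 37 + 3 = 11.

11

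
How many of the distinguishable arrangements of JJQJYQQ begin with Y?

20

With the first slot taken by Y, it remains to arrange the other 6 letters (JJQJQQ).
Those 6 letters have J appearing 3 times and Q appearing 3 times, giving (6)!/(3!·3!) = 20.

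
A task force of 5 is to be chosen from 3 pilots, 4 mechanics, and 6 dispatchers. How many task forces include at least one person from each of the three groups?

894

With no constraint there are C(13,5) = 1287 possible selections.
Subtract selections that omit an entire group: no pilots → C(10,5) = 252; no mechanics → C(9,5) = 126; no dispatchers → C(7,5) = 21.
Add back selections omitting two groups (i.e. drawn from a single group): C(3,5) + C(4,5) + C(6,5) = 6.
By inclusion–exclusion: 1287 − 399 + 6 = 894.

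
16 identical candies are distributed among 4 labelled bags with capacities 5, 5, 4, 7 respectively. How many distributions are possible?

Ignoring the caps, the number of non-negative solutions to x_1+…+x_4 = 16 is C(19,3) = 969.
Subtract solutions that violate a single cap (substitute x_i' = x_i − (cap_i+1)): x_1 ≥ 6 gives C(13,3) = 286; x_2 ≥ 6 gives C(13,3) = 286; x_3 ≥ 5 gives C(14,3) = 364; x_4 ≥ 8 gives C(11,3) = 165. Together 1101.
Add back pairs where two caps are both exceeded: 35 + 56 + 10 + 56 + 10 + 20 = 187.
By inclusion–exclusion the count is 969 − 1101 + 187 = 55.

55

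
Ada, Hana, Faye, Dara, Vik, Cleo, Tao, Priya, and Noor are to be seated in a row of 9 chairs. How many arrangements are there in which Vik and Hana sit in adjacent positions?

80640

Glue Vik and Hana into one block (2 internal orders), leaving 8 units to arrange in a row.
That gives 2 × 8! = 2 × 40320 = 80640.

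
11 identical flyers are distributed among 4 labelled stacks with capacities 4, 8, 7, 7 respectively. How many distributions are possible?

Without the upper bounds there are C(14,3) = 364 ways to split 11 among 4 stacks.
Subtract solutions that violate a single cap (substitute x_i' = x_i − (cap_i+1)): x_1 ≥ 5 gives C(9,3) = 84; x_2 ≥ 9 gives C(5,3) = 10; x_3 ≥ 8 gives C(6,3) = 20; x_4 ≥ 8 gives C(6,3) = 20. Together 134.
No two caps can be exceeded simultaneously, so the pair terms are all 0.
By inclusion–exclusion the count is 364 − 134 + 0 = 230.

230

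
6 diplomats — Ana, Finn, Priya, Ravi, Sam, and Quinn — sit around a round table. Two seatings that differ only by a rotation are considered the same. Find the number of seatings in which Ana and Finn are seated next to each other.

48

Treat {Ana, Finn} as one unit (2 internal orders) and seat the resulting 5 units around the table: (4)! circular arrangements.
So 2 × (4)! = 2 × 24 = 48.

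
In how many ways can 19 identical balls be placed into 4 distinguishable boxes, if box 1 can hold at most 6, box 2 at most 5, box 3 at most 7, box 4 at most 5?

35

By stars and bars, unrestricted non-negative solutions to x_1+…+x_4 = 19 number C(19+3,3) = 1540.
Subtract solutions that violate a single cap (substitute x_i' = x_i − (cap_i+1)): x_1 ≥ 7 gives C(15,3) = 455; x_2 ≥ 6 gives C(16,3) = 560; x_3 ≥ 8 gives C(14,3) = 364; x_4 ≥ 6 gives C(16,3) = 560. Together 1939.
Add back pairs where two caps are both exceeded: 84 + 35 + 84 + 56 + 120 + 56 = 435.
Subtract triples: 0 + 1 + 0 + 0 = 1.
By inclusion–exclusion the count is 1540 − 1939 + 435 − 1 = 35.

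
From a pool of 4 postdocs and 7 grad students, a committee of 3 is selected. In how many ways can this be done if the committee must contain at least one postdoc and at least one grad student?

Unrestricted: C(11,3) = 165 ways to pick any 3 of the 11.
Subtract selections that omit an entire group: no postdocs → C(7,3) = 35; no grad students → C(4,3) = 4.
Both groups omitted at once is impossible, so 165 − 39 = 126.

126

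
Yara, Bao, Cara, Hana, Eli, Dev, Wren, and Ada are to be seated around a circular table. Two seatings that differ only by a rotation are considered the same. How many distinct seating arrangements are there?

5040

Around a circle, 8 distinct people have 8!/8 = (7)! = 5040 rotationally distinct seatings.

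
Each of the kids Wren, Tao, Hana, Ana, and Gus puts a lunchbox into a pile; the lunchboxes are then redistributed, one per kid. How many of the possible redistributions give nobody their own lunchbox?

44

This is the derangement count D_5: permutations of 5 items with no fixed point.
By inclusion–exclusion this is Σ_{j=0}^{5} (−1)^j C(5,j)·(5−j)!.
Computing: 120 − 120 + 60 − 20 + 5 − 1 = 44.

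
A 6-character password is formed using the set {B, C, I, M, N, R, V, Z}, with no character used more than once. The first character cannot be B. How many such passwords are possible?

The first character has 8−1 = 7 choices (anything except B).
The remaining 5 characters are filled from the other 7 symbols without repetition: 7 × 6 × 5 × 4 × 3 = 2520.
Total: 7 × 2520 = 17640.

17640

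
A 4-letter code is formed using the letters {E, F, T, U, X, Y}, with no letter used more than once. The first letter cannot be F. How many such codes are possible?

The first letter has 6−1 = 5 choices (anything except F).
The remaining 3 letters are filled from the other 5 symbols without repetition: 5 × 4 × 3 = 60.
Total: 5 × 60 = 300.

300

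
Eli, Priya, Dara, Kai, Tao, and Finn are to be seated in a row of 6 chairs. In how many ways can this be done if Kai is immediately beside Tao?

240

Place the 4 others and the Kai-Tao pair as 5 objects in a line; the pair has 2 internal arrangements.
That gives 2 × 5! = 2 × 120 = 240.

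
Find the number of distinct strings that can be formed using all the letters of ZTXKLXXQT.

30240

Letter multiplicities in ZTXKLXXQT: K×1, L×1, Q×1, T×2, X×3, Z×1.
Dividing 9! = 362880 by 3!·2! = 12 for the repeated letters gives 30240.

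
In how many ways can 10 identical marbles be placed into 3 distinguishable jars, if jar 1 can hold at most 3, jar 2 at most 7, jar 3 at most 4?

14

Ignoring the caps, the number of non-negative solutions to x_1+…+x_3 = 10 is C(12,2) = 66.
Subtract solutions that violate a single cap (substitute x_i' = x_i − (cap_i+1)): x_1 ≥ 4 gives C(8,2) = 28; x_2 ≥ 8 gives C(4,2) = 6; x_3 ≥ 5 gives C(7,2) = 21. Together 55.
Add back pairs where two caps are both exceeded: 0 + 3 + 0 = 3.
By inclusion–exclusion the count is 66 − 55 + 3 = 14.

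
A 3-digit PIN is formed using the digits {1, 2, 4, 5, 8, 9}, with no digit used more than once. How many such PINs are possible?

Choose and order 3 of the 6 symbols: the first digit has 6 options, the next 5, then 4.
That product is 6 × 5 × 4 = 120.

120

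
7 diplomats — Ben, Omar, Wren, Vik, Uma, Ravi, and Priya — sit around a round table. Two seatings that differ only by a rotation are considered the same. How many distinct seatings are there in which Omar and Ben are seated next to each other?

240

Treat {Omar, Ben} as one unit (2 internal orders) and seat the resulting 6 units around the table: (5)! circular arrangements.
So 2 × (5)! = 2 × 120 = 240.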